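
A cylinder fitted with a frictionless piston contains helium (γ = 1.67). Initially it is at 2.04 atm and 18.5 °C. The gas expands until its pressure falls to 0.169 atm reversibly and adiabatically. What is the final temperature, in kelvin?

T₂ ≈ 107 K

Adiabatic: T₂/T₁ = (P₂/P₁)^((γ−1)/γ).
T₁ = 18.5 °C = 291.6 K.
T₂ = 291.6 × (0.169/2.04)^(0.401) = 107.4 K.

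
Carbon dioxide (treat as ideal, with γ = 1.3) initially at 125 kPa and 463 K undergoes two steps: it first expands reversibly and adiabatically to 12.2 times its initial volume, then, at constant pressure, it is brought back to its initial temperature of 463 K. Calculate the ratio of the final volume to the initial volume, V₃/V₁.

V₃/V₁ ≈ 25.8

Adiabatic step: V₂/V₁ = 12.2; T₂ = T₁·(1/12.2)^(0.3) = 218.6 K.
Isobaric step: V₃/V₂ = T₃/T₂ = 463/218.6.
V₃/V₁ = (V₂/V₁)(V₃/V₂) = 12.2 × (463/218.6) = 25.84.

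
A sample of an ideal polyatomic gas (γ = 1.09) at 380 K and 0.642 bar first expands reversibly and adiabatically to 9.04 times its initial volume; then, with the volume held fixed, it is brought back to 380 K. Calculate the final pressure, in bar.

P₃ ≈ 0.0710 bar

Adiabatic step (PV^γ = const): P₂ = 0.642×(1/9.04)^(1.09) = 0.05825 bar; T₂ = 380×(1/9.04)^(0.09) = 311.7 K.
Isochoric: P₃ = P₂(T₃/T₂) = 0.05825 × (380/311.7) = 0.07102 bar.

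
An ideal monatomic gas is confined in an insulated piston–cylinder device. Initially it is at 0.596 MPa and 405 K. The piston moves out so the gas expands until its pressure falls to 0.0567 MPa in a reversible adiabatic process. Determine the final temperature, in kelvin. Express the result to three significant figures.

T₂ ≈ 158 K

Along an adiabat T P^((1−γ)/γ) is constant, so T₂ = T₁ (P₂/P₁)^((γ−1)/γ).
For a monatomic ideal gas γ = 5/3, so (γ−1)/γ = 2/5.
T₂ = 405 × (0.0567/0.596)^(2/5) = 158 K.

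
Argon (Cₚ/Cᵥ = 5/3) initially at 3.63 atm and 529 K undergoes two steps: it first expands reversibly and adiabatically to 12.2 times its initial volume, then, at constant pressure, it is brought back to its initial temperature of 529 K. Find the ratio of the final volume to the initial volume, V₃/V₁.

Adiabatic step: V₂/V₁ = 12.2; T₂ = T₁·(1/12.2)^(2/3) = 99.82 K.
Isobaric step: V₃/V₂ = T₃/T₂ = 529/99.82.
V₃/V₁ = (V₂/V₁)(V₃/V₂) = 12.2 × (529/99.82) = 64.65.

V₃/V₁ ≈ 64.7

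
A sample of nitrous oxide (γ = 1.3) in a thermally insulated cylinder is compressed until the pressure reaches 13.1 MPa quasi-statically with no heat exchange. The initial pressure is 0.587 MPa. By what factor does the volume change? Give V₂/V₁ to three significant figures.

V₂/V₁ ≈ 0.0917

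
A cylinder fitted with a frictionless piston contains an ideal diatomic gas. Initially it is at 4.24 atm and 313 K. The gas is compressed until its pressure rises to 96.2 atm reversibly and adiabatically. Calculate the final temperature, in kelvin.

Along an adiabat T P^((1−γ)/γ) is constant, so T₂ = T₁ (P₂/P₁)^((γ−1)/γ).
For a diatomic ideal gas γ = 7/5, so (γ−1)/γ = 2/7.
T₂ = 313 × (96.2/4.24)^(2/7) = 763.7 K.

T₂ ≈ 764 K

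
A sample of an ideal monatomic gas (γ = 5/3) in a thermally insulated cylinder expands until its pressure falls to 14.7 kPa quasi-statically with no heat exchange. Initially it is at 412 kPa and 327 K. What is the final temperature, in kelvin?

Adiabatic: T₂/T₁ = (P₂/P₁)^((γ−1)/γ).
T₂ = 327 × (14.7/412)^(2/5) = 86.2 K.

T₂ ≈ 86.2 K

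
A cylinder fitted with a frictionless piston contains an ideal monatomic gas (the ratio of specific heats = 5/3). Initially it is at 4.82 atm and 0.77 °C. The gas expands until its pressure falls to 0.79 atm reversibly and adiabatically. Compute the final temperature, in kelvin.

T₂ ≈ 133 K

Adiabatic: T₂/T₁ = (P₂/P₁)^((γ−1)/γ).
T₁ = 0.77 °C = 273.9 K.
T₂ = 273.9 × (0.79/4.82)^(2/5) = 132.9 K.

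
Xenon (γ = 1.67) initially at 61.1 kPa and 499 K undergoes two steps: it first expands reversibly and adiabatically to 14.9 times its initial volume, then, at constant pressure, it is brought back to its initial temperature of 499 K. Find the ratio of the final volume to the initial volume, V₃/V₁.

V₃/V₁ ≈ 91.0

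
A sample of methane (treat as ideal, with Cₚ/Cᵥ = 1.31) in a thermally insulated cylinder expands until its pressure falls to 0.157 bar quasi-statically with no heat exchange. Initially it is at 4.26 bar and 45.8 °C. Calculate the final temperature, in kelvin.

Along an adiabat T P^((1−γ)/γ) is constant, so T₂ = T₁ (P₂/P₁)^((γ−1)/γ).
T₁ = 45.8 °C = 318.9 K.
T₂ = 318.9 × (0.157/4.26)^(0.237) = 146 K.

T₂ ≈ 146 K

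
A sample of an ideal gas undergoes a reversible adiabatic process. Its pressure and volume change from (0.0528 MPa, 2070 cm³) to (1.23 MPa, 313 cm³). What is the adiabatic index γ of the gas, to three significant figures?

γ ≈ 1.67

PV^γ = const ⇒ γ = ln(P₂/P₁) / ln(V₁/V₂).
γ = ln(1.23/0.0528) / ln(2070/313) = 1.667.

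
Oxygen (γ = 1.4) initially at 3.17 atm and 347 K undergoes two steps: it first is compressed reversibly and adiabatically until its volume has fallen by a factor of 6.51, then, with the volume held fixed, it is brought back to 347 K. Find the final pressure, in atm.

P₃ ≈ 20.6 atm

Adiabatic step (PV^γ = const): P₂ = 3.17×6.51^(1.4) = 43.66 atm; T₂ = 347×6.51^(0.4) = 734.1 K.
Isochoric: P₃ = P₂(T₃/T₂) = 43.66 × (347/734.1) = 20.64 atm.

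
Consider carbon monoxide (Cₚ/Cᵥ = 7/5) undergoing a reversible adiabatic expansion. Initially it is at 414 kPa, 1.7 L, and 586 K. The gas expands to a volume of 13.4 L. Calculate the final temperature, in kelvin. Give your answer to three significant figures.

T₂ ≈ 257 K

For a reversible adiabat TV^(γ−1) is constant, so T₂ = T₁ (V₁/V₂)^(γ−1).
T₂ = 586 × (1.7/13.4)^(2/5) = 256.6 K.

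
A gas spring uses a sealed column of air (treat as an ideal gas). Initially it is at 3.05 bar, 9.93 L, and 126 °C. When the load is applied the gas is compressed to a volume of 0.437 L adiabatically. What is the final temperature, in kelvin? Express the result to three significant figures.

T₂ ≈ 1390 K

For a reversible adiabat TV^(γ−1) is constant, so T₂ = T₁ (V₁/V₂)^(γ−1).
γ = 7/5 for a diatomic ideal gas.
T₁ = 126 °C = 399.1 K.
T₂ = 399.1 × (9.93/0.437)^(2/5) = 1392 K.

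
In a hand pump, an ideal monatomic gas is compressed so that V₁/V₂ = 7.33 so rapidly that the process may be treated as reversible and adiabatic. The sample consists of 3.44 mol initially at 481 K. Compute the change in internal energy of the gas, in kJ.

Adiabatic: T₁V₁^(γ−1) = T₂V₂^(γ−1) ⇒ T₂ = T₁ (V₁/V₂)^(γ−1).
γ = 5/3 for a monatomic ideal gas, so γ−1 = 2/3.
T₂ = 481 × 7.33^(2/3) = 1815 K.
Q = 0, so ΔU = W_on_gas = nCᵥΔT with Cᵥ = R/(γ−1) = 12.47 J/(mol·K).
ΔU = 3.44 × 12.47 × (1815 − 481) = 57230 J.

ΔU ≈ 57.2 kJ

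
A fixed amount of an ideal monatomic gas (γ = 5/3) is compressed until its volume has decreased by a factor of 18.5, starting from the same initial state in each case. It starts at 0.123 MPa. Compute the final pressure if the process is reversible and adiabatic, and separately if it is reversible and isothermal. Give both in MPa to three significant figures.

adiabatic: 15.9 MPa; isothermal: 2.28 MPa

Isothermal: P₂ = P₁(V₁/V₂) = 0.123×18.5 = 2.276 MPa.
Adiabatic: P₂ = P₁(V₁/V₂)^γ = 0.123×18.5^(5/3) = 15.92 MPa.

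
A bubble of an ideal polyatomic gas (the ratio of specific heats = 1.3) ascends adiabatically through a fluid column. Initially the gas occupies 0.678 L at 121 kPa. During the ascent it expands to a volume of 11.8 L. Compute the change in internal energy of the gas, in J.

ΔU ≈ -157 J

P₂ = P₁(V₁/V₂)^γ = 121×(0.678/11.8)^(1.3) = 2.951 kPa.
For a reversible adiabat, W_by_gas = (P₁V₁ − P₂V₂)/(γ−1).
W_by = (121000×0.000678 − 2951×0.0118) / (0.3) = 157.4 J.
Q = 0 ⇒ ΔU = −W_by = -157.4 J.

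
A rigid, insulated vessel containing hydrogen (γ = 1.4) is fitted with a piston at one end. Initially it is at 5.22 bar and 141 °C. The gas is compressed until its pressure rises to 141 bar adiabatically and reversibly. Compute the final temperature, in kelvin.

Adiabatic: T₂/T₁ = (P₂/P₁)^((γ−1)/γ).
T₁ = 141 °C = 414.1 K.
T₂ = 414.1 × (141/5.22)^(0.286) = 1062 K.

T₂ ≈ 1060 K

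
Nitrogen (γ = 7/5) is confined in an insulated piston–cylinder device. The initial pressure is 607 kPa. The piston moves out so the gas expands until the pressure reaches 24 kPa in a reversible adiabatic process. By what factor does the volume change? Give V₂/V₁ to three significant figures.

V₂/V₁ ≈ 10.0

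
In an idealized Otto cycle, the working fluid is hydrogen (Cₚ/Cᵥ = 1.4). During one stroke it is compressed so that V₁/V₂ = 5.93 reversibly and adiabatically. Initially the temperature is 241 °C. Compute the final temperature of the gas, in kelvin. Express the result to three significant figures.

T₂ ≈ 1050 K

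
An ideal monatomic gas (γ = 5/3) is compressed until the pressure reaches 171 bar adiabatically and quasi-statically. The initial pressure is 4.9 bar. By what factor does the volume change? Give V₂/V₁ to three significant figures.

V₂/V₁ ≈ 0.119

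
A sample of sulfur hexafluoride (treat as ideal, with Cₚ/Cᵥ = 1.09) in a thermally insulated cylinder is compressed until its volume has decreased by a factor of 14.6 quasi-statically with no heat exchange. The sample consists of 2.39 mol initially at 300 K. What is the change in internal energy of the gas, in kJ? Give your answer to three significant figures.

For a reversible adiabat TV^(γ−1) is constant, so T₂ = T₁ (V₁/V₂)^(γ−1).
T₂ = 300 × 14.6^(0.09) = 381.9 K.
Q = 0, so ΔU = W_on_gas = nCᵥΔT with Cᵥ = R/(γ−1) = 92.38 J/(mol·K).
ΔU = 2.39 × 92.38 × (381.9 − 300) = 18080 J.

ΔU ≈ 18.1 kJ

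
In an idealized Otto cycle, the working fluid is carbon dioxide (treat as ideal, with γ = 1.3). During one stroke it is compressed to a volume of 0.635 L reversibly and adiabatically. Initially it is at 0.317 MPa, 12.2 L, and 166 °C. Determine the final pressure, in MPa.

P₂ ≈ 14.8 MPa

Since PV^γ is constant along a reversible adiabat, P₂ = P₁ (V₁/V₂)^γ.
P₂ = 0.317 × (12.2/0.635)^(1.3) = 14.78 MPa.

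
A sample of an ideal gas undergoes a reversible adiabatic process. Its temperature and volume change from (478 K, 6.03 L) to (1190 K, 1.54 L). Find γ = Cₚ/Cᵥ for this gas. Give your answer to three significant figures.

γ ≈ 1.67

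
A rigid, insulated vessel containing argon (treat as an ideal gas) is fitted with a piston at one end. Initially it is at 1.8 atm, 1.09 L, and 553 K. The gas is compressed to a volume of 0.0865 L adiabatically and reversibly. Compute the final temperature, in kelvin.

For a reversible adiabat TV^(γ−1) is constant, so T₂ = T₁ (V₁/V₂)^(γ−1).
γ = 5/3 for a monatomic ideal gas.
T₂ = 553 × (1.09/0.0865)^(2/3) = 2995 K.

T₂ ≈ 2990 K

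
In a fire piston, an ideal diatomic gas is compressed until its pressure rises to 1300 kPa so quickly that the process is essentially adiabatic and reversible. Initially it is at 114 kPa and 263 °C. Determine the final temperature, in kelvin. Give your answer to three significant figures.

Adiabatic: T₂/T₁ = (P₂/P₁)^((γ−1)/γ).
For a diatomic ideal gas γ = 7/5, so (γ−1)/γ = 2/7.
T₁ = 263 °C = 536.1 K.
T₂ = 536.1 × (1300/114)^(2/7) = 1075 K.

T₂ ≈ 1070 K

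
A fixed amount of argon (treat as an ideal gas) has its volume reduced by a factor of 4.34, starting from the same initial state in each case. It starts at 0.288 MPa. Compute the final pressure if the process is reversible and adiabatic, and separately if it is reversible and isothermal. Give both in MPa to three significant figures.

For a monatomic ideal gas γ = 5/3.
Isothermal: P₂ = P₁(V₁/V₂) = 0.288×4.34 = 1.25 MPa.
Adiabatic: P₂ = P₁(V₁/V₂)^γ = 0.288×4.34^(5/3) = 3.326 MPa.

adiabatic: 3.33 MPa; isothermal: 1.25 MPa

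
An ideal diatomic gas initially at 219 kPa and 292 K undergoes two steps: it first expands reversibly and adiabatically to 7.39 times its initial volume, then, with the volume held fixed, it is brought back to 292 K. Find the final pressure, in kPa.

P₃ ≈ 29.6 kPa

For a diatomic ideal gas γ = 7/5.
Adiabatic step (PV^γ = const): P₂ = 219×(1/7.39)^(7/5) = 13.32 kPa; T₂ = 292×(1/7.39)^(2/5) = 131.2 K.
Isochoric: P₃ = P₂(T₃/T₂) = 13.32 × (292/131.2) = 29.63 kPa.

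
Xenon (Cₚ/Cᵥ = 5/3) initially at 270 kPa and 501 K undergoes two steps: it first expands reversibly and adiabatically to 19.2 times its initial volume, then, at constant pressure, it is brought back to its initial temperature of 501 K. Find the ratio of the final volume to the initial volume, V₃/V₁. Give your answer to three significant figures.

Adiabatic step: V₂/V₁ = 19.2; T₂ = T₁·(1/19.2)^(2/3) = 69.87 K.
Isobaric step: V₃/V₂ = T₃/T₂ = 501/69.87.
V₃/V₁ = (V₂/V₁)(V₃/V₂) = 19.2 × (501/69.87) = 137.7.

V₃/V₁ ≈ 138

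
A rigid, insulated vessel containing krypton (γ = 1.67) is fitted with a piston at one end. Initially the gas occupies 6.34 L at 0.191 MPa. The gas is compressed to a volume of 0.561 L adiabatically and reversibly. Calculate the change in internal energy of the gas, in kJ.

P₂ = P₁(V₁/V₂)^γ = 0.191×(6.34/0.561)^(1.67) = 10.96 MPa.
For a reversible adiabat, W_by_gas = (P₁V₁ − P₂V₂)/(γ−1).
W_by = (191000×0.00634 − 1.096×10^7×0.000561) / (0.67) = -7368 J.
Q = 0 ⇒ ΔU = −W_by = 7368 J.

ΔU ≈ 7.37 kJ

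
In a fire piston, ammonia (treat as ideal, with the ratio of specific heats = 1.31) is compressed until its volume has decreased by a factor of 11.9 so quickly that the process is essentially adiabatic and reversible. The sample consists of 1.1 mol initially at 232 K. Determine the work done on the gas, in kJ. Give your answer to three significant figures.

W ≈ 7.90 kJ

For a reversible adiabat TV^(γ−1) is constant, so T₂ = T₁ (V₁/V₂)^(γ−1).
T₂ = 232 × 11.9^(0.31) = 499.9 K.
Q = 0, so ΔU = W_on_gas = nCᵥΔT with Cᵥ = R/(γ−1) = 26.82 J/(mol·K).
ΔU = 1.1 × 26.82 × (499.9 − 232) = 7904 J.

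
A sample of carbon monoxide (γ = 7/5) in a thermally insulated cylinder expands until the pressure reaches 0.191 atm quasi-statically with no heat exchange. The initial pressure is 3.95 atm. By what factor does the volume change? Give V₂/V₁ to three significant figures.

From PV^γ = const, V₂/V₁ = (P₁/P₂)^(1/γ).
V₂/V₁ = (3.95/0.191)^(5/7) = 8.703.

V₂/V₁ ≈ 8.70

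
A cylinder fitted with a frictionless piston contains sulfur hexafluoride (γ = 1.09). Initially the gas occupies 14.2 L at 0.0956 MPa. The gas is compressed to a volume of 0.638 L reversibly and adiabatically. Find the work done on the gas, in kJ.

W ≈ 4.86 kJ

P₂ = P₁(V₁/V₂)^γ = 0.0956×(14.2/0.638)^(1.09) = 2.813 MPa.
For a reversible adiabat, W_by_gas = (P₁V₁ − P₂V₂)/(γ−1).
W_by = (95600×0.0142 − 2.813×10^6×0.000638) / (0.09) = -4859 J.
W_on_gas = −W_by = 4859 J.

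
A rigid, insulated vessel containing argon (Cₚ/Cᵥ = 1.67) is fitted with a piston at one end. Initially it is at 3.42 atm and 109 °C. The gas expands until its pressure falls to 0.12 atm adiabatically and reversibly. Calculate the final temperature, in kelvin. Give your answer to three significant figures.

Adiabatic: T₂/T₁ = (P₂/P₁)^((γ−1)/γ).
T₁ = 109 °C = 382.1 K.
T₂ = 382.1 × (0.12/3.42)^(0.401) = 99.67 K.

T₂ ≈ 99.7 K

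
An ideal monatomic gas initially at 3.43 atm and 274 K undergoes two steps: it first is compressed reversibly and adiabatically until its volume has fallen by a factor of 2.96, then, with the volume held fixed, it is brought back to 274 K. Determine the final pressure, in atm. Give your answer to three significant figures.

For a monatomic ideal gas γ = 5/3.
Adiabatic step (PV^γ = const): P₂ = 3.43×2.96^(5/3) = 20.93 atm; T₂ = 274×2.96^(2/3) = 564.9 K.
Isochoric: P₃ = P₂(T₃/T₂) = 20.93 × (274/564.9) = 10.15 atm.

P₃ ≈ 10.2 atm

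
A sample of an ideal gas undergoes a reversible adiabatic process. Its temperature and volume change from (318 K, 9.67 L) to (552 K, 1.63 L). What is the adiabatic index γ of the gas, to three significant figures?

γ ≈ 1.31

TV^(γ−1) = const ⇒ γ − 1 = ln(T₂/T₁) / ln(V₁/V₂).
γ = 1 + ln(552/318) / ln(9.67/1.63) = 1.31.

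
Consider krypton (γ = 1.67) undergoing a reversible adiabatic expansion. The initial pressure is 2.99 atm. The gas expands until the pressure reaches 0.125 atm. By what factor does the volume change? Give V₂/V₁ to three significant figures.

V₂/V₁ ≈ 6.69

From PV^γ = const, V₂/V₁ = (P₁/P₂)^(1/γ).
V₂/V₁ = (2.99/0.125)^(0.599) = 6.693.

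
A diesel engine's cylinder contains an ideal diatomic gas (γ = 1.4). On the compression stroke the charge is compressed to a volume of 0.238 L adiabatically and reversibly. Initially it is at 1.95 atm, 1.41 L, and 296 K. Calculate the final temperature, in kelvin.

Adiabatic: T₁V₁^(γ−1) = T₂V₂^(γ−1) ⇒ T₂ = T₁ (V₁/V₂)^(γ−1).
T₂ = 296 × (1.41/0.238)^(0.4) = 603 K.

T₂ ≈ 603 K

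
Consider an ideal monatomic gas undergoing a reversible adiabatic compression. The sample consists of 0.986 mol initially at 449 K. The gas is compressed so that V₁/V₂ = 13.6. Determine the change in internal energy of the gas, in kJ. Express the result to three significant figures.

Adiabatic: T₁V₁^(γ−1) = T₂V₂^(γ−1) ⇒ T₂ = T₁ (V₁/V₂)^(γ−1).
γ = 5/3 for a monatomic ideal gas, so γ−1 = 2/3.
T₂ = 449 × 13.6^(2/3) = 2558 K.
Q = 0, so ΔU = W_on_gas = nCᵥΔT with Cᵥ = R/(γ−1) = 12.47 J/(mol·K).
ΔU = 0.986 × 12.47 × (2558 − 449) = 25940 J.

ΔU ≈ 25.9 kJ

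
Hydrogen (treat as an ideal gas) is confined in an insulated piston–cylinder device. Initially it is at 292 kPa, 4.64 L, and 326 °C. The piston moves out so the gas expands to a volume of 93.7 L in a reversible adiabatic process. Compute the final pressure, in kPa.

P₂ ≈ 4.35 kPa

Adiabatic: P₁V₁^γ = P₂V₂^γ ⇒ P₂ = P₁ (V₁/V₂)^γ.
γ = 7/5 for a diatomic ideal gas.
P₂ = 292 × (4.64/93.7)^(7/5) = 4.346 kPa.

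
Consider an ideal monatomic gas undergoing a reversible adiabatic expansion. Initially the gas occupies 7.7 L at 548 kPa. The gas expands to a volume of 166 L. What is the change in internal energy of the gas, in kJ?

ΔU ≈ -5.51 kJ

γ = 5/3 for a monatomic ideal gas.
P₂ = P₁(V₁/V₂)^γ = 548×(7.7/166)^(5/3) = 3.282 kPa.
For a reversible adiabat, W_by_gas = (P₁V₁ − P₂V₂)/(γ−1).
W_by = (548000×0.0077 − 3282×0.166) / (2/3) = 5512 J.
Q = 0 ⇒ ΔU = −W_by = -5512 J.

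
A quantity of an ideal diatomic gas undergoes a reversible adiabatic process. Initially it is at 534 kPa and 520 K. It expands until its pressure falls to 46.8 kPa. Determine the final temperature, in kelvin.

Along an adiabat T P^((1−γ)/γ) is constant, so T₂ = T₁ (P₂/P₁)^((γ−1)/γ).
For a diatomic ideal gas γ = 7/5, so (γ−1)/γ = 2/7.
T₂ = 520 × (46.8/534)^(2/7) = 259.4 K.

T₂ ≈ 259 K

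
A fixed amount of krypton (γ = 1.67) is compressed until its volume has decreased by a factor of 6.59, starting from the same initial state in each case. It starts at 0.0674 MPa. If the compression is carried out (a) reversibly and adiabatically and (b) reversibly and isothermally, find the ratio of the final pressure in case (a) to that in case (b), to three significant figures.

P_adiabatic / P_isothermal ≈ 3.54

Isothermal: P_b = P₁(V₁/V₂) = 0.0674×6.59.
Adiabatic: P_a = P₁(V₁/V₂)^γ = 0.0674×6.59^(1.67).
P_a/P_b = (V₁/V₂)^(γ−1) = 6.59^(0.67) = 3.537.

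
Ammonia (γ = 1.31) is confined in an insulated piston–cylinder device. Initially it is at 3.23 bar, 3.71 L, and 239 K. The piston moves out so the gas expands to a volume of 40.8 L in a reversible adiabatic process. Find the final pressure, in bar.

Since PV^γ is constant along a reversible adiabat, P₂ = P₁ (V₁/V₂)^γ.
P₂ = 3.23 × (3.71/40.8)^(1.31) = 0.1397 bar.

P₂ ≈ 0.140 bar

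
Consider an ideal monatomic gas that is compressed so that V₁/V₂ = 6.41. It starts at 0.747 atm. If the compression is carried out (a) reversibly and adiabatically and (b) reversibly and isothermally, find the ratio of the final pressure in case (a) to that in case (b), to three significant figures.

For a monatomic ideal gas γ = 5/3.
Isothermal: P_b = P₁(V₁/V₂) = 0.747×6.41.
Adiabatic: P_a = P₁(V₁/V₂)^γ = 0.747×6.41^(5/3).
P_a/P_b = (V₁/V₂)^(γ−1) = 6.41^(2/3) = 3.451.

P_adiabatic / P_isothermal ≈ 3.45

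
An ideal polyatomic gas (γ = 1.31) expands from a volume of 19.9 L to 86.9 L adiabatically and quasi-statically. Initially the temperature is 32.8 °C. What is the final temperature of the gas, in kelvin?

T₂ ≈ 194 K

Adiabatic: T₁V₁^(γ−1) = T₂V₂^(γ−1) ⇒ T₂ = T₁ (V₁/V₂)^(γ−1).
T₁ = 32.8 °C = 305.9 K.
T₂ = 305.9 × (19.9/86.9)^(0.31) = 193.7 K.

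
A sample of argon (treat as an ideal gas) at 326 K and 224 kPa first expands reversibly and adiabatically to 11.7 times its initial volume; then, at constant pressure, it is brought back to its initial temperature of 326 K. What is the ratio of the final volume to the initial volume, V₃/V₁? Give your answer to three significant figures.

V₃/V₁ ≈ 60.3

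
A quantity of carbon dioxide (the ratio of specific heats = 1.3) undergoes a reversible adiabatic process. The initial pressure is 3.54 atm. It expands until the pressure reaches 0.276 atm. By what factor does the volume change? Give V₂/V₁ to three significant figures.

From PV^γ = const, V₂/V₁ = (P₁/P₂)^(1/γ).
V₂/V₁ = (3.54/0.276)^(0.769) = 7.118.

V₂/V₁ ≈ 7.12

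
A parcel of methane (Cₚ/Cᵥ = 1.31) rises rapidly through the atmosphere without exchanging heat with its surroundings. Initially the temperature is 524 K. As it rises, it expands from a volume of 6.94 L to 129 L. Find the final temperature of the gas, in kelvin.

T₂ ≈ 212 K

Adiabatic: T₁V₁^(γ−1) = T₂V₂^(γ−1) ⇒ T₂ = T₁ (V₁/V₂)^(γ−1).
T₂ = 524 × (6.94/129)^(0.31) = 211.8 K.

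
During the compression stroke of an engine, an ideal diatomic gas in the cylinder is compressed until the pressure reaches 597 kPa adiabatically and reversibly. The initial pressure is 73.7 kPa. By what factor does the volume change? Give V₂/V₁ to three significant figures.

From PV^γ = const, V₂/V₁ = (P₁/P₂)^(1/γ).
For a diatomic ideal gas γ = 7/5.
V₂/V₁ = (73.7/597)^(5/7) = 0.2244.

V₂/V₁ ≈ 0.224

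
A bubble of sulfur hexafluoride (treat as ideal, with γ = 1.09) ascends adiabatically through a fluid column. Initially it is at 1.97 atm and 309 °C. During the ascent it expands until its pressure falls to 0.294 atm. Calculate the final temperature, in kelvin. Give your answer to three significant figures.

Adiabatic: T₂/T₁ = (P₂/P₁)^((γ−1)/γ).
T₁ = 309 °C = 582.1 K.
T₂ = 582.1 × (0.294/1.97)^(0.0826) = 497.5 K.

T₂ ≈ 498 K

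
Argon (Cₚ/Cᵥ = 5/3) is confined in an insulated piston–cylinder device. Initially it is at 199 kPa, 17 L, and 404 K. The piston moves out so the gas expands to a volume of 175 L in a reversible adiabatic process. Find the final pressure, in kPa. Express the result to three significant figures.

P₂ ≈ 4.09 kPa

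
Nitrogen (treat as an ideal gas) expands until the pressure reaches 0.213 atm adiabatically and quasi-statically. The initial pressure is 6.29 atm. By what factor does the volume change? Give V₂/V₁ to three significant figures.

V₂/V₁ ≈ 11.2

From PV^γ = const, V₂/V₁ = (P₁/P₂)^(1/γ).
For a diatomic ideal gas γ = 7/5.
V₂/V₁ = (6.29/0.213)^(5/7) = 11.23.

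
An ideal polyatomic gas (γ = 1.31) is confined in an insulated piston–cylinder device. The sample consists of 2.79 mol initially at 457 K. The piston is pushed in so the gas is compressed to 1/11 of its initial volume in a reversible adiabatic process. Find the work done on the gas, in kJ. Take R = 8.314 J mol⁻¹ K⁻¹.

W ≈ 37.7 kJ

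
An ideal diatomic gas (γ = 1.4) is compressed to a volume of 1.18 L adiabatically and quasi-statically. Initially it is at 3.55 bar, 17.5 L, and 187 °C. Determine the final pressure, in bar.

P₂ ≈ 155 bar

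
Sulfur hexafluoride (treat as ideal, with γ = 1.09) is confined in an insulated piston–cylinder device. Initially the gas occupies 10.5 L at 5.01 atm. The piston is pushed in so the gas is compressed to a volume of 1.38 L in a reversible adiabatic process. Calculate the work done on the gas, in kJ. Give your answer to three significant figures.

P₂ = P₁(V₁/V₂)^γ = 5.01×(10.5/1.38)^(1.09) = 45.76 atm.
For a reversible adiabat, W_by_gas = (P₁V₁ − P₂V₂)/(γ−1).
W_by = (507600×0.0105 − 4.636×10^6×0.00138) / (0.09) = -11870 J.
W_on_gas = −W_by = 11870 J.

W ≈ 11.9 kJ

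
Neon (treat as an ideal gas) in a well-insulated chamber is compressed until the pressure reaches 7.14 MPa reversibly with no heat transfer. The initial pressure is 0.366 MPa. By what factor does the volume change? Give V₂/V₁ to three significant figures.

From PV^γ = const, V₂/V₁ = (P₁/P₂)^(1/γ).
For a monatomic ideal gas γ = 5/3.
V₂/V₁ = (0.366/7.14)^(3/5) = 0.1682.

V₂/V₁ ≈ 0.168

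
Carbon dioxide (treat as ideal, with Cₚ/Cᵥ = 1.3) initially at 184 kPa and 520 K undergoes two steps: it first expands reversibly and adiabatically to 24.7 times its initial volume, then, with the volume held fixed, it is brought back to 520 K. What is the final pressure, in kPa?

P₃ ≈ 7.45 kPa

Adiabatic step (PV^γ = const): P₂ = 184×(1/24.7)^(1.3) = 2.847 kPa; T₂ = 520×(1/24.7)^(0.3) = 198.7 K.
Isochoric: P₃ = P₂(T₃/T₂) = 2.847 × (520/198.7) = 7.449 kPa.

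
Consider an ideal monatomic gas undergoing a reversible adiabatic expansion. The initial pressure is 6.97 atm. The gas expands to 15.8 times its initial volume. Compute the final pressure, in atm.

P₂ ≈ 0.0701 atm

Adiabatic: P₁V₁^γ = P₂V₂^γ ⇒ P₂ = P₁ (V₁/V₂)^γ.
For a monatomic ideal gas γ = 5/3.
P₂ = 6.97 × (1/15.8)^(5/3) = 0.07006 atm.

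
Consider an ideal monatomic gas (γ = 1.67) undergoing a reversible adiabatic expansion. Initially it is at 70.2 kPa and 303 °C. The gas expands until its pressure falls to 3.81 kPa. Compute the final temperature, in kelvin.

Adiabatic: T₂/T₁ = (P₂/P₁)^((γ−1)/γ).
T₁ = 303 °C = 576.1 K.
T₂ = 576.1 × (3.81/70.2)^(0.401) = 179 K.

T₂ ≈ 179 K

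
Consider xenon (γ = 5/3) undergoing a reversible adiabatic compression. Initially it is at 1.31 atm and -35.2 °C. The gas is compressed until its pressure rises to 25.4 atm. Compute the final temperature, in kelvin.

T₂ ≈ 779 K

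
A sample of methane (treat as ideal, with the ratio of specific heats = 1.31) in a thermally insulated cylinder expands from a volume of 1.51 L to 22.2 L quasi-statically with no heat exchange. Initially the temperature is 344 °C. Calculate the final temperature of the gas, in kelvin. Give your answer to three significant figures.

T₂ ≈ 268 K

Adiabatic: T₁V₁^(γ−1) = T₂V₂^(γ−1) ⇒ T₂ = T₁ (V₁/V₂)^(γ−1).
T₁ = 344 °C = 617.1 K.
T₂ = 617.1 × (1.51/22.2)^(0.31) = 268.2 K.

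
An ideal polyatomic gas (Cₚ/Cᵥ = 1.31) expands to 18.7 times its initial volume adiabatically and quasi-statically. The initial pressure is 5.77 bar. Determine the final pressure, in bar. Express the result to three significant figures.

Adiabatic: P₁V₁^γ = P₂V₂^γ ⇒ P₂ = P₁ (V₁/V₂)^γ.
P₂ = 5.77 × (1/18.7)^(1.31) = 0.1245 bar.

P₂ ≈ 0.124 bar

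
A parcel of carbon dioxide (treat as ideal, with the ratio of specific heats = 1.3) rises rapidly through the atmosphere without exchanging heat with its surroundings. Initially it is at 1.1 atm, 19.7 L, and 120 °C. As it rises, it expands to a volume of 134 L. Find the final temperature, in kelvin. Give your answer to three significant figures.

T₂ ≈ 221 K

For a reversible adiabat TV^(γ−1) is constant, so T₂ = T₁ (V₁/V₂)^(γ−1).
T₁ = 120 °C = 393.1 K.
T₂ = 393.1 × (19.7/134)^(0.3) = 221.2 K.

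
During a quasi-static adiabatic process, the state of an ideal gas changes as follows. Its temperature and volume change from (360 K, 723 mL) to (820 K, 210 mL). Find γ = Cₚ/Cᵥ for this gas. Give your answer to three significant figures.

γ ≈ 1.67

TV^(γ−1) = const ⇒ γ − 1 = ln(T₂/T₁) / ln(V₁/V₂).
γ = 1 + ln(820/360) / ln(723/210) = 1.666.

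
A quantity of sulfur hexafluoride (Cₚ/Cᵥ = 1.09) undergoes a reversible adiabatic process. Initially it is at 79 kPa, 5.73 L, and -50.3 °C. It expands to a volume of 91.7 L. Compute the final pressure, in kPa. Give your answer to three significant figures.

P₂ ≈ 3.85 kPa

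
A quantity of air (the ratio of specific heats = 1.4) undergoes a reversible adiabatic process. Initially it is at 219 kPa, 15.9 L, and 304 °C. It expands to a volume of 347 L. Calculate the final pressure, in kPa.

Adiabatic: P₁V₁^γ = P₂V₂^γ ⇒ P₂ = P₁ (V₁/V₂)^γ.
P₂ = 219 × (15.9/347)^(1.4) = 2.924 kPa.

P₂ ≈ 2.92 kPa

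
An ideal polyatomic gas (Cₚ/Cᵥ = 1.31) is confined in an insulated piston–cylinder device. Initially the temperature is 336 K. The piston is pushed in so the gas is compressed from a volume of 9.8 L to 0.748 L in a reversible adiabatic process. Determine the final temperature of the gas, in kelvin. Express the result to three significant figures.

For a reversible adiabat TV^(γ−1) is constant, so T₂ = T₁ (V₁/V₂)^(γ−1).
T₂ = 336 × (9.8/0.748)^(0.31) = 746 K.

T₂ ≈ 746 K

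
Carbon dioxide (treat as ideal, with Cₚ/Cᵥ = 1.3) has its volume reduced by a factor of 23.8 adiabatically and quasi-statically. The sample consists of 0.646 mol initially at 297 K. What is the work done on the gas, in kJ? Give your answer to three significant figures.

Adiabatic: T₁V₁^(γ−1) = T₂V₂^(γ−1) ⇒ T₂ = T₁ (V₁/V₂)^(γ−1).
T₂ = 297 × 23.8^(0.3) = 768.7 K.
Q = 0, so ΔU = W_on_gas = nCᵥΔT with Cᵥ = R/(γ−1) = 27.71 J/(mol·K).
ΔU = 0.646 × 27.71 × (768.7 − 297) = 8444 J.

W ≈ 8.44 kJ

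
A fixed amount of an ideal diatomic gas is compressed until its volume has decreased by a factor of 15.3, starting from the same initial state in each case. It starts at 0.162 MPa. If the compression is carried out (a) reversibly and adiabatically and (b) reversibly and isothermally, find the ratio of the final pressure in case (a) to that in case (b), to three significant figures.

For a diatomic ideal gas γ = 7/5.
Isothermal: P_b = P₁(V₁/V₂) = 0.162×15.3.
Adiabatic: P_a = P₁(V₁/V₂)^γ = 0.162×15.3^(7/5).
P_a/P_b = (V₁/V₂)^(γ−1) = 15.3^(2/5) = 2.978.

P_adiabatic / P_isothermal ≈ 2.98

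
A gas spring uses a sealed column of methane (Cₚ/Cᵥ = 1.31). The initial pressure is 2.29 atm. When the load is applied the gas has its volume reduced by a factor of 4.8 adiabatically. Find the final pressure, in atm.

P₂ ≈ 17.9 atm

Since PV^γ is constant along a reversible adiabat, P₂ = P₁ (V₁/V₂)^γ.
P₂ = 2.29 × 4.8^(1.31) = 17.88 atm.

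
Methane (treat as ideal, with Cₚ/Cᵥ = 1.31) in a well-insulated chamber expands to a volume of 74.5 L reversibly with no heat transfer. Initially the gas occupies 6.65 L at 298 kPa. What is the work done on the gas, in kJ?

P₂ = P₁(V₁/V₂)^γ = 298×(6.65/74.5)^(1.31) = 12.58 kPa.
For a reversible adiabat, W_by_gas = (P₁V₁ − P₂V₂)/(γ−1).
W_by = (298000×0.00665 − 12580×0.0745) / (0.31) = 3370 J.
W_on_gas = −W_by = -3370 J.

W ≈ -3.37 kJ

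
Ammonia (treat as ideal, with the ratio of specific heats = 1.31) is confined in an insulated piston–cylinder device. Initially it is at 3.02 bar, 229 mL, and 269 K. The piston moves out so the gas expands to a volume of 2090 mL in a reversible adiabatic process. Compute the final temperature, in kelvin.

Adiabatic: T₁V₁^(γ−1) = T₂V₂^(γ−1) ⇒ T₂ = T₁ (V₁/V₂)^(γ−1).
T₂ = 269 × (229/2090)^(0.31) = 135.5 K.

T₂ ≈ 136 K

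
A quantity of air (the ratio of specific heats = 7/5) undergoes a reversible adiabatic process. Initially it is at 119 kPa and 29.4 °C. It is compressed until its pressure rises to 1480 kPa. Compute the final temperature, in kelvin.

T₂ ≈ 622 K

Adiabatic: T₂/T₁ = (P₂/P₁)^((γ−1)/γ).
T₁ = 29.4 °C = 302.5 K.
T₂ = 302.5 × (1480/119)^(2/7) = 621.7 K.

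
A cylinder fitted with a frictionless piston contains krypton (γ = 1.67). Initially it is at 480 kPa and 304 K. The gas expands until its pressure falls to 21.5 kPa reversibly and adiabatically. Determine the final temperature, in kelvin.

T₂ ≈ 87.4 K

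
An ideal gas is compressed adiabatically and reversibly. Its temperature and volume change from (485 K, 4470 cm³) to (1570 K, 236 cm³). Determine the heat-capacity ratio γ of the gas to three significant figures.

TV^(γ−1) = const ⇒ γ − 1 = ln(T₂/T₁) / ln(V₁/V₂).
γ = 1 + ln(1570/485) / ln(4470/236) = 1.399.

γ ≈ 1.40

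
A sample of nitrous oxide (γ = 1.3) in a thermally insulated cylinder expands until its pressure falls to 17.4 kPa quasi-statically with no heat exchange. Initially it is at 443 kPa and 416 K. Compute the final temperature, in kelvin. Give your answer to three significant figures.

T₂ ≈ 197 K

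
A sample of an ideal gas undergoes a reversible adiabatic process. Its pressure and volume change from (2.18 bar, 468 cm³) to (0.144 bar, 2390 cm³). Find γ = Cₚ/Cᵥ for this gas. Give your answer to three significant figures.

PV^γ = const ⇒ γ = ln(P₂/P₁) / ln(V₁/V₂).
γ = ln(0.144/2.18) / ln(468/2390) = 1.666.

γ ≈ 1.67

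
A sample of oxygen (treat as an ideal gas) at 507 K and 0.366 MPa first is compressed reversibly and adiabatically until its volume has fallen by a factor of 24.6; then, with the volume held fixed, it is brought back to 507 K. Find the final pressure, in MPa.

P₃ ≈ 9.00 MPa

For a diatomic ideal gas γ = 7/5.
Adiabatic step (PV^γ = const): P₂ = 0.366×24.6^(7/5) = 32.42 MPa; T₂ = 507×24.6^(2/5) = 1826 K.
Isochoric: P₃ = P₂(T₃/T₂) = 32.42 × (507/1826) = 9.004 MPa.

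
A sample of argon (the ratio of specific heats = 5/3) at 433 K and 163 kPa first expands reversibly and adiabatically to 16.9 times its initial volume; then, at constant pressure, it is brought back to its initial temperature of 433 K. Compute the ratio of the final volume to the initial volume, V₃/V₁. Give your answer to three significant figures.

Adiabatic step: V₂/V₁ = 16.9; T₂ = T₁·(1/16.9)^(2/3) = 65.75 K.
Isobaric step: V₃/V₂ = T₃/T₂ = 433/65.75.
V₃/V₁ = (V₂/V₁)(V₃/V₂) = 16.9 × (433/65.75) = 111.3.

V₃/V₁ ≈ 111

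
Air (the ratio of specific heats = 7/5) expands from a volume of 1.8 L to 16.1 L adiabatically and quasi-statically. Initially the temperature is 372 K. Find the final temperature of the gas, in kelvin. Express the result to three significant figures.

Adiabatic: T₁V₁^(γ−1) = T₂V₂^(γ−1) ⇒ T₂ = T₁ (V₁/V₂)^(γ−1).
T₂ = 372 × (1.8/16.1)^(2/5) = 154.9 K.

T₂ ≈ 155 K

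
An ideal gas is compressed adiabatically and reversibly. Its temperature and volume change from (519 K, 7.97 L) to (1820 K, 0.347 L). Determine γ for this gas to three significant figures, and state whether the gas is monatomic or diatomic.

γ ≈ 1.40; diatomic

TV^(γ−1) = const ⇒ γ − 1 = ln(T₂/T₁) / ln(V₁/V₂).
γ = 1 + ln(1820/519) / ln(7.97/0.347) = 1.4.
γ ≈ 1.40 is close to 7/5, so the gas is diatomic.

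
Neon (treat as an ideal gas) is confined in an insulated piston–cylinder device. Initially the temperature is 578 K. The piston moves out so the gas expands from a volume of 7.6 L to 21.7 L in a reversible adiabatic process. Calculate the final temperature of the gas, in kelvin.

Adiabatic: T₁V₁^(γ−1) = T₂V₂^(γ−1) ⇒ T₂ = T₁ (V₁/V₂)^(γ−1).
For a monatomic ideal gas γ = 5/3, so γ−1 = 2/3.
T₂ = 578 × (7.6/21.7)^(2/3) = 287.2 K.

T₂ ≈ 287 K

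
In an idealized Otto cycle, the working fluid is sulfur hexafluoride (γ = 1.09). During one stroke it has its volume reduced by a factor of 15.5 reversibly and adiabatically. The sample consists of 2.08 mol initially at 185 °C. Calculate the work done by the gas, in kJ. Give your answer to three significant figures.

W ≈ -24.6 kJ

For a reversible adiabat TV^(γ−1) is constant, so T₂ = T₁ (V₁/V₂)^(γ−1).
T₁ = 185 °C = 458.1 K.
T₂ = 458.1 × 15.5^(0.09) = 586.3 K.
Q = 0, so ΔU = W_on_gas = nCᵥΔT with Cᵥ = R/(γ−1) = 92.38 J/(mol·K).
ΔU = 2.08 × 92.38 × (586.3 − 458.1) = 24630 J.
Work done by the gas = −ΔU = -24630 J.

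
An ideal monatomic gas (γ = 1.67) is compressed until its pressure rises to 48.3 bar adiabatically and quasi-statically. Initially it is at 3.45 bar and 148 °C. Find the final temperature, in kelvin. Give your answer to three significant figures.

T₂ ≈ 1210 K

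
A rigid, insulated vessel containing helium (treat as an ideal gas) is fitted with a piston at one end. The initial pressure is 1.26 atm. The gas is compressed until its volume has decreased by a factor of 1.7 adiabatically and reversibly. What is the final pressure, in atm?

P₂ ≈ 3.05 atm

Since PV^γ is constant along a reversible adiabat, P₂ = P₁ (V₁/V₂)^γ.
For a monatomic ideal gas γ = 5/3.
P₂ = 1.26 × 1.7^(5/3) = 3.051 atm.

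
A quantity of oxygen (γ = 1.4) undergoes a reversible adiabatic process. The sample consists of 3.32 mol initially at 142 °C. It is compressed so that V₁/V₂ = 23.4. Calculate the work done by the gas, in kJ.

W ≈ -72.5 kJ

Adiabatic: T₁V₁^(γ−1) = T₂V₂^(γ−1) ⇒ T₂ = T₁ (V₁/V₂)^(γ−1).
T₁ = 142 °C = 415.1 K.
T₂ = 415.1 × 23.4^(0.4) = 1465 K.
Q = 0, so ΔU = W_on_gas = nCᵥΔT with Cᵥ = R/(γ−1) = 20.79 J/(mol·K).
ΔU = 3.32 × 20.79 × (1465 − 415.1) = 72460 J.
Work done by the gas = −ΔU = -72460 J.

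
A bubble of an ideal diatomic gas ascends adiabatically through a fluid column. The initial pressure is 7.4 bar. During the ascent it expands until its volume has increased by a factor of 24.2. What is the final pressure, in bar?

Since PV^γ is constant along a reversible adiabat, P₂ = P₁ (V₁/V₂)^γ.
For a diatomic ideal gas γ = 7/5.
P₂ = 7.4 × (1/24.2)^(7/5) = 0.08549 bar.

P₂ ≈ 0.0855 bar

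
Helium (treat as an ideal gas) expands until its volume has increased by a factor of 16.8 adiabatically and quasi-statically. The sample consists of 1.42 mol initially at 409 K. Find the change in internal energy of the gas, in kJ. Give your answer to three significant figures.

Adiabatic: T₁V₁^(γ−1) = T₂V₂^(γ−1) ⇒ T₂ = T₁ (V₁/V₂)^(γ−1).
γ = 5/3 for a monatomic ideal gas, so γ−1 = 2/3.
T₂ = 409 × (1/16.8)^(2/3) = 62.35 K.
Q = 0, so ΔU = W_on_gas = nCᵥΔT with Cᵥ = R/(γ−1) = 12.47 J/(mol·K).
ΔU = 1.42 × 12.47 × (62.35 − 409) = -6139 J.

ΔU ≈ -6.14 kJ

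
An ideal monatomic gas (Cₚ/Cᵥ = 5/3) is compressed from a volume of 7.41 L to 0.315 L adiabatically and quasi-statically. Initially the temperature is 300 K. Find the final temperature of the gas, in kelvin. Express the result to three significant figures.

Adiabatic: T₁V₁^(γ−1) = T₂V₂^(γ−1) ⇒ T₂ = T₁ (V₁/V₂)^(γ−1).
T₂ = 300 × (7.41/0.315)^(2/3) = 2463 K.

T₂ ≈ 2460 K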